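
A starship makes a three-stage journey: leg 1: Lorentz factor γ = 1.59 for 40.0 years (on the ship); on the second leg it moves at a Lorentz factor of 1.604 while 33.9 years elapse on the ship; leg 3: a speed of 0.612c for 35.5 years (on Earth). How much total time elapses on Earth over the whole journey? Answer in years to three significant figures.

Δt = 153 years

Leg 1: γ = 1.59; Δt_1 = 1.590 × 40.0 = 63.60 years.
Leg 2: γ = 1.604; Δt_2 = 1.604 × 33.9 = 54.38 years.
Leg 3: 35.5 years is already measured on Earth.
Total: 63.60 + 54.38 + 35.50 years.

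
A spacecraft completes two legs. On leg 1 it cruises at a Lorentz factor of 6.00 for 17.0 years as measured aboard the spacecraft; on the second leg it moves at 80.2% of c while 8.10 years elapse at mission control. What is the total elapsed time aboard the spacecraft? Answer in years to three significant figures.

Leg 1: 17.0 years is already measured aboard the spacecraft.
Leg 2: β = 0.802; γ = 1/√(1 − 0.802²) = 1/√0.3568 = 1.674; τ_2 = 8.10/1.674 = 4.838 years.
Total: 17.00 + 4.838 years.

τ = 21.8 years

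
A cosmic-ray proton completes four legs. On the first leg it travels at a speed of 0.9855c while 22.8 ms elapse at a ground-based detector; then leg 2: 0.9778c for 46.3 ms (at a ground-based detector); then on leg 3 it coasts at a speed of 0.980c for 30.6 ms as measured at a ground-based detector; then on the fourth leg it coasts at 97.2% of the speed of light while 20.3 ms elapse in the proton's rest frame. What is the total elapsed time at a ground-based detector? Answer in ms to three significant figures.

Δt = 186 ms

Leg 1: 22.8 ms is already measured at a ground-based detector.
Leg 2: 46.3 ms is already measured at a ground-based detector.
Leg 3: 30.6 ms is already measured at a ground-based detector.
Leg 4: β = 0.972; γ = 1/√(1 − 0.972²) = 1/√0.05522 = 4.256; Δt_4 = 4.256 × 20.3 = 86.39 ms.
Total: 22.80 + 46.30 + 30.60 + 86.39 ms.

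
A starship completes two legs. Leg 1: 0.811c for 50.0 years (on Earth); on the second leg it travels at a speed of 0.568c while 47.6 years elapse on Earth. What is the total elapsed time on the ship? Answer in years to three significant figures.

τ = 68.4 years

Leg 1: γ = 1/√(1 − 0.811²) = 1/√0.3423 = 1.709; τ_1 = 50.0/1.709 = 29.25 years.
Leg 2: γ = 1/√(1 − 0.568²) = 1/√0.6774 = 1.215; τ_2 = 47.6/1.215 = 39.18 years.
Total: 29.25 + 39.18 years.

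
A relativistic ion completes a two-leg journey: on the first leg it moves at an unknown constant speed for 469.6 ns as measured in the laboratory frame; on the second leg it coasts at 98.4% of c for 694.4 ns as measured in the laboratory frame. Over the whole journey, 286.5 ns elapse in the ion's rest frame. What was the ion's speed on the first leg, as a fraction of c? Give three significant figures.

Leg 1: speed unknown; τ_1 = 469.6/γ_1.
Leg 2: β = 0.984; γ = 1/√(1 − 0.984²) = 1/√0.03174 = 5.613; τ_2 = 694.4/5.613 = 123.7 ns.
Total proper time: τ_1 + 123.7 = 286.5, so τ_1 = 286.5 − 123.7 = 162.8 ns.
γ_1 = 469.6/162.8 = 2.885; β = √(1 − 1/γ²) = √0.8798.

β = 0.938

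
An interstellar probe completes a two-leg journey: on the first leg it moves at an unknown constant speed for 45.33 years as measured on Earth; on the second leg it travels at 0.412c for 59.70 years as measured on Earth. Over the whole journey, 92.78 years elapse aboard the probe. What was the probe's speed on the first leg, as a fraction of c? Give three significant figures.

Leg 1: speed unknown; τ_1 = 45.33/γ_1.
Leg 2: γ = 1/√(1 − 0.412²) = 1/√0.8303 = 1.097; τ_2 = 59.70/1.097 = 54.40 years.
Total proper time: τ_1 + 54.40 = 92.78, so τ_1 = 92.78 − 54.40 = 38.38 years.
γ_1 = 45.33/38.38 = 1.181; β = √(1 − 1/γ²) = √0.2830.

β = 0.532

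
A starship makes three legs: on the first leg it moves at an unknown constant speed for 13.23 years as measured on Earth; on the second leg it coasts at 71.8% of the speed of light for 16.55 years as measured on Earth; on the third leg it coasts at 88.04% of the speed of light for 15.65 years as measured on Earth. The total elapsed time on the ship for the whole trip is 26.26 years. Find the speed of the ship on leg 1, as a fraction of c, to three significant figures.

Leg 1: speed unknown; τ_1 = 13.23/γ_1.
Leg 2: β = 0.718; γ = 1/√(1 − 0.718²) = 1/√0.4845 = 1.437; τ_2 = 16.55/1.437 = 11.52 years.
Leg 3: β = 0.8804; γ = 1/√(1 − 0.8804²) = 1/√0.2249 = 2.109; τ_3 = 15.65/2.109 = 7.422 years.
Total proper time: τ_1 + 11.52 + 7.422 = 26.26, so τ_1 = 26.26 − 18.94 = 7.319 years.
γ_1 = 13.23/7.319 = 1.808; β = √(1 − 1/γ²) = √0.6940.

β = 0.833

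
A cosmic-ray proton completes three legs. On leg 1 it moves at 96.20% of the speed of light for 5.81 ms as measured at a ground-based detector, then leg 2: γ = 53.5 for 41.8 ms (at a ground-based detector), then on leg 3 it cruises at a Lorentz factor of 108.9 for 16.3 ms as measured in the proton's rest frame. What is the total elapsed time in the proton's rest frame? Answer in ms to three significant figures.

Leg 1: β = 0.9620; γ = 1/√(1 − 0.9620²) = 1/√0.07456 = 3.662; τ_1 = 5.81/3.662 = 1.586 ms.
Leg 2: γ = 53.5; τ_2 = 41.8/53.50 = 0.7813 ms.
Leg 3: 16.3 ms is already measured in the proton's rest frame.
Total: 1.586 + 0.7813 + 16.30 ms.

τ = 18.7 ms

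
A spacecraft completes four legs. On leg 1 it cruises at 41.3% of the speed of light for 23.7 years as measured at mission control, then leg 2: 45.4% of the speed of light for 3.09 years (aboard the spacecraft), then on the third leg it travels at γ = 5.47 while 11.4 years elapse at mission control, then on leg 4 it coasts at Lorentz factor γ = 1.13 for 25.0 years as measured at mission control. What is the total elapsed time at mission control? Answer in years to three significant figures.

Δt = 63.6 years

Leg 1: 23.7 years is already measured at mission control.
Leg 2: β = 0.454; γ = 1/√(1 − 0.454²) = 1/√0.7939 = 1.122; Δt_2 = 1.122 × 3.09 = 3.468 years.
Leg 3: 11.4 years is already measured at mission control.
Leg 4: 25.0 years is already measured at mission control.
Total: 23.70 + 3.468 + 11.40 + 25.00 years.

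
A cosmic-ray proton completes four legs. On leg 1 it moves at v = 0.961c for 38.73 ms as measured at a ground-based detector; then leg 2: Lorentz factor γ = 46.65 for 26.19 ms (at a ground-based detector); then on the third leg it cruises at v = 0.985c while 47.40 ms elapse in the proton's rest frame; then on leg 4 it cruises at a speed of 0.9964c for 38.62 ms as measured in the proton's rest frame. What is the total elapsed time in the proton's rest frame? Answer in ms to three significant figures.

Leg 1: γ = 1/√(1 − 0.961²) = 1/√0.07648 = 3.616; τ_1 = 38.73/3.616 = 10.71 ms.
Leg 2: γ = 46.65; τ_2 = 26.19/46.65 = 0.5614 ms.
Leg 3: 47.40 ms is already measured in the proton's rest frame.
Leg 4: 38.62 ms is already measured in the proton's rest frame.
Total: 10.71 + 0.5614 + 47.40 + 38.62 ms.

τ = 97.3 ms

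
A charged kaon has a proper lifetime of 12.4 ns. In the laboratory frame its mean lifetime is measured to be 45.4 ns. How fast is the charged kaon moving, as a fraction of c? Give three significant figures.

γ = Δt/τ₀ = 45.4/12.4 = 3.661
β = √(1 − 1/γ²) = √(1 − 0.07460) = √0.9254

v = 0.962c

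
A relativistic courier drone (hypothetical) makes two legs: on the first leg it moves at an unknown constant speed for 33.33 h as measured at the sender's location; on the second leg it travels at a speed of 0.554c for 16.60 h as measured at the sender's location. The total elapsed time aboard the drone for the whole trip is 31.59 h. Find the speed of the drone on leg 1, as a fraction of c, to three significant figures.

Leg 1: speed unknown; τ_1 = 33.33/γ_1.
Leg 2: γ = 1/√(1 − 0.554²) = 1/√0.6931 = 1.201; τ_2 = 16.60/1.201 = 13.82 h.
Total proper time: τ_1 + 13.82 = 31.59, so τ_1 = 31.59 − 13.82 = 17.77 h.
γ_1 = 33.33/17.77 = 1.876; β = √(1 − 1/γ²) = √0.7157.

β = 0.846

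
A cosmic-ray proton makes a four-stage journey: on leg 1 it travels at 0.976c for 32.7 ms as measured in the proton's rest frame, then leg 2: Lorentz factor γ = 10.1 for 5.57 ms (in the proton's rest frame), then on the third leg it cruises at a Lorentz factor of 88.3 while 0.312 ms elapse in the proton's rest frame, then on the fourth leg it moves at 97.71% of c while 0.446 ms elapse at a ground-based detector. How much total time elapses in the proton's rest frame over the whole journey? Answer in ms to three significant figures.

τ = 38.7 ms

Leg 1: 32.7 ms is already measured in the proton's rest frame.
Leg 2: 5.57 ms is already measured in the proton's rest frame.
Leg 3: 0.312 ms is already measured in the proton's rest frame.
Leg 4: β = 0.9771; γ = 1/√(1 − 0.9771²) = 1/√0.04528 = 4.700; τ_4 = 0.446/4.700 = 0.09490 ms.
Total: 32.70 + 5.570 + 0.3120 + 0.09490 ms.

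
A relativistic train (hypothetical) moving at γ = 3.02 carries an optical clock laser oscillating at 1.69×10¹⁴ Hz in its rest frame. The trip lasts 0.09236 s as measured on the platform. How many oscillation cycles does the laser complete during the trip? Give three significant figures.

γ = 3.02
The oscillator's own cycle count is N = f × τ where τ is the proper time on the train. τ = Δt/γ = 0.09236/3.020 = 0.03058 s = 3.058×10⁻² s.
N = 1.69×10¹⁴ × 3.058×10⁻² = 5.168×10¹².

N = 5.17×10¹²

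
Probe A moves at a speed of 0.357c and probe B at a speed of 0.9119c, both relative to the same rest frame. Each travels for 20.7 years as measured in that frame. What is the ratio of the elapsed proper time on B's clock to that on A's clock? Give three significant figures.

τ_B/τ_A = 0.439

A: γ = 1/√(1 − 0.357²) = 1/√0.8726 = 1.071. B: γ = 1/√(1 − 0.9119²) = 1/√0.1684 = 2.437.
τ_A/τ_B = γ_B/γ_A = 2.437/1.071 = 2.276, so τ_B/τ_A = 0.4394.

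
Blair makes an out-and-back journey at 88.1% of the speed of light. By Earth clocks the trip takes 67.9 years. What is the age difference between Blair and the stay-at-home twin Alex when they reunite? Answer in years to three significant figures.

Δt − τ = 35.8 years

β = 0.881; γ = 1/√(1 − 0.881²) = 1/√0.2238 = 2.114
Blair's elapsed proper time: τ = 67.9/2.114 = 32.12 years.
Age gap = Δt − τ = 67.9 − 32.12 years.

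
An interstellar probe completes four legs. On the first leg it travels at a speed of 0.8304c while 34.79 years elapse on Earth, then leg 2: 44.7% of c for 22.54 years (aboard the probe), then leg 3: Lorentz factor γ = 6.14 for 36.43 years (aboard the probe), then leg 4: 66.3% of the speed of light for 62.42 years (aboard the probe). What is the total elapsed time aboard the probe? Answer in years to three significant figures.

Leg 1: γ = 1/√(1 − 0.8304²) = 1/√0.3104 = 1.795; τ_1 = 34.79/1.795 = 19.38 years.
Leg 2: 22.54 years is already measured aboard the probe.
Leg 3: 36.43 years is already measured aboard the probe.
Leg 4: 62.42 years is already measured aboard the probe.
Total: 19.38 + 22.54 + 36.43 + 62.42 years.

τ = 141 years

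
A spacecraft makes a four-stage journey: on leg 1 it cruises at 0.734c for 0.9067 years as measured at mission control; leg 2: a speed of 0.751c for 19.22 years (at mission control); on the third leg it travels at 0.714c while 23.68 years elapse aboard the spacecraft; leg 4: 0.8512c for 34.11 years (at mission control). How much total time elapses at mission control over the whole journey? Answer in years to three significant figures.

Δt = 88.1 years

Leg 1: 0.9067 years is already measured at mission control.
Leg 2: 19.22 years is already measured at mission control.
Leg 3: γ = 1/√(1 − 0.714²) = 1/√0.4902 = 1.428; Δt_3 = 1.428 × 23.68 = 33.82 years.
Leg 4: 34.11 years is already measured at mission control.
Total: 0.9067 + 19.22 + 33.82 + 34.11 years.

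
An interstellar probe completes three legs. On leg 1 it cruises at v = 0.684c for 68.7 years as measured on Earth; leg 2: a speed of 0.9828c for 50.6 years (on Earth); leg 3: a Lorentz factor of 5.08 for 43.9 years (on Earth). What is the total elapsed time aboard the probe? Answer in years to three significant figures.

Leg 1: γ = 1/√(1 − 0.684²) = 1/√0.5321 = 1.371; τ_1 = 68.7/1.371 = 50.12 years.
Leg 2: γ = 1/√(1 − 0.9828²) = 1/√0.03410 = 5.415; τ_2 = 50.6/5.415 = 9.344 years.
Leg 3: γ = 5.08; τ_3 = 43.9/5.080 = 8.642 years.
Total: 50.12 + 9.344 + 8.642 years.

τ = 68.1 years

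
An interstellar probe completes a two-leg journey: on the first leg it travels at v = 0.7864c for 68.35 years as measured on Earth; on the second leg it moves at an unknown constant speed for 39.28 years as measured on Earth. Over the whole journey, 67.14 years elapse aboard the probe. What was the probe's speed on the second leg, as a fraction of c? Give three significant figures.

β = 0.773

Leg 1: γ = 1/√(1 − 0.7864²) = 1/√0.3816 = 1.619; τ_1 = 68.35/1.619 = 42.22 years.
Leg 2: speed unknown; τ_2 = 39.28/γ_2.
Total proper time: 42.22 + τ_2 = 67.14, so τ_2 = 67.14 − 42.22 = 24.92 years.
γ_2 = 39.28/24.92 = 1.576; β = √(1 − 1/γ²) = √0.5975.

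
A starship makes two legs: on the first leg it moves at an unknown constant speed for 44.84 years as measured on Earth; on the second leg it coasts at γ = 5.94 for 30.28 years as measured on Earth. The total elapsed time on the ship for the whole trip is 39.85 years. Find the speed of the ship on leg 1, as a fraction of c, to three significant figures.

β = 0.632

Leg 1: speed unknown; τ_1 = 44.84/γ_1.
Leg 2: γ = 5.94; τ_2 = 30.28/5.940 = 5.098 years.
Total proper time: τ_1 + 5.098 = 39.85, so τ_1 = 39.85 − 5.098 = 34.75 years.
γ_1 = 44.84/34.75 = 1.290; β = √(1 − 1/γ²) = √0.3993.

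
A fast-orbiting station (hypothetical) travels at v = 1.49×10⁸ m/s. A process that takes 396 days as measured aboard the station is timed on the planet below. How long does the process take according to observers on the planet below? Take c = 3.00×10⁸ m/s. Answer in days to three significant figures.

Δt = 456 days

β = 1.49×10⁸/3.00×10⁸ = 0.4967; γ = 1/√(1 − 0.4967²) = 1.152
The interval measured aboard the station is the proper time (both events occur at the same place in that frame); the lab-frame interval is Δt = γτ = 1.152 × 396 days.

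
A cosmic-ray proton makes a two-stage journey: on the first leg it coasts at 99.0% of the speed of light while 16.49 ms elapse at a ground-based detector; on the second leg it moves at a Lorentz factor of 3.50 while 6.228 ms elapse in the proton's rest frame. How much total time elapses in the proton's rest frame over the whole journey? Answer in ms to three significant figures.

Leg 1: β = 0.990; γ = 1/√(1 − 0.990²) = 1/√0.01990 = 7.089; τ_1 = 16.49/7.089 = 2.326 ms.
Leg 2: 6.228 ms is already measured in the proton's rest frame.
Total: 2.326 + 6.228 ms.

τ = 8.55 ms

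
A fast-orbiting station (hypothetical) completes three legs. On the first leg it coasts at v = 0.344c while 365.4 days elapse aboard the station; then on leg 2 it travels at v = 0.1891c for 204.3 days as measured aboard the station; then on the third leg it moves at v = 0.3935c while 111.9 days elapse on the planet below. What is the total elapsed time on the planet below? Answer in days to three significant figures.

Δt = 709 days

Leg 1: γ = 1/√(1 − 0.344²) = 1/√0.8817 = 1.065; Δt_1 = 1.065 × 365.4 = 389.1 days.
Leg 2: γ = 1/√(1 − 0.1891²) = 1/√0.9642 = 1.018; Δt_2 = 1.018 × 204.3 = 208.1 days.
Leg 3: 111.9 days is already measured on the planet below.
Total: 389.1 + 208.1 + 111.9 days.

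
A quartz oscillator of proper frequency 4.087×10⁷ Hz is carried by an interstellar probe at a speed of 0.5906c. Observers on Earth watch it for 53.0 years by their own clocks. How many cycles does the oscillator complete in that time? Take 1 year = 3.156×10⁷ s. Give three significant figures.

N = 5.52×10¹⁶

γ = 1/√(1 − 0.5906²) = 1/√0.6512 = 1.239
During 53.0 years of lab time, the oscillator's proper time advances by τ = Δt/γ = 53.0/1.239 = 42.77 years = 1.350×10⁹ s.
N = f × τ = 4.087×10⁷ × 1.350×10⁹ = 5.517×10¹⁶.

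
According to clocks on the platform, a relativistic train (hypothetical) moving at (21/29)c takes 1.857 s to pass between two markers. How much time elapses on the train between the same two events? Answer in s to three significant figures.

γ = 1/√(1 − (21/29)²) = 29/20 = 1.450
The interval measured on the platform is the dilated one; the clock on the train measures the proper time τ = Δt/γ = 1.857/1.450 s.

τ = 1.28 s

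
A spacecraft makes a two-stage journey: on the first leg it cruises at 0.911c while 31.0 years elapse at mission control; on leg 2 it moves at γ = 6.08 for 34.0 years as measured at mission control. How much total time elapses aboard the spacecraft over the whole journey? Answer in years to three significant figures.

Leg 1: γ = 1/√(1 − 0.911²) = 1/√0.1701 = 2.425; τ_1 = 31.0/2.425 = 12.78 years.
Leg 2: γ = 6.08; τ_2 = 34.0/6.080 = 5.592 years.
Total: 12.78 + 5.592 years.

τ = 18.4 years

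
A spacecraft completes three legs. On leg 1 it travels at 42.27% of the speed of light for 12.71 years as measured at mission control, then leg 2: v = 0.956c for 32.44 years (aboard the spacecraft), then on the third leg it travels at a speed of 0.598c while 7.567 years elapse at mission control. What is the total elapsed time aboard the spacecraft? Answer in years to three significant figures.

τ = 50.0 years

Leg 1: β = 0.4227; γ = 1/√(1 − 0.4227²) = 1/√0.8213 = 1.103; τ_1 = 12.71/1.103 = 11.52 years.
Leg 2: 32.44 years is already measured aboard the spacecraft.
Leg 3: γ = 1/√(1 − 0.598²) = 1/√0.6424 = 1.248; τ_3 = 7.567/1.248 = 6.065 years.
Total: 11.52 + 32.44 + 6.065 years.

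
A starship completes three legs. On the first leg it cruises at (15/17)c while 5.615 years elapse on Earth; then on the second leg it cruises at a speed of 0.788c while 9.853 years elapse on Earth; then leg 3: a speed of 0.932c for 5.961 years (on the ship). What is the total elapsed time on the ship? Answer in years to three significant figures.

Leg 1: γ = 1/√(1 − (15/17)²) = 17/8 = 2.125; τ_1 = 5.615/2.125 = 2.642 years.
Leg 2: γ = 1/√(1 − 0.788²) = 1/√0.3791 = 1.624; τ_2 = 9.853/1.624 = 6.066 years.
Leg 3: 5.961 years is already measured on the ship.
Total: 2.642 + 6.066 + 5.961 years.

τ = 14.7 years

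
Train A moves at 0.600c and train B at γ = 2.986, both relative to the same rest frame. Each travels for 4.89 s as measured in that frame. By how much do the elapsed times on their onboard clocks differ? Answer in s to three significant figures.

|τ_A − τ_B| = 2.27 s

A: γ = 1/√(1 − 0.600²) = 5/4 = 1.250; τ_A = 4.89/1.250 = 3.912 s.
B: γ = 2.986; τ_B = 4.89/2.986 = 1.638 s.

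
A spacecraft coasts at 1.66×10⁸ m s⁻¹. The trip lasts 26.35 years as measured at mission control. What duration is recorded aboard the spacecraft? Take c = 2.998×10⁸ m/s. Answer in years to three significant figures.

β = 1.66×10⁸/2.998×10⁸ = 0.5537; γ = 1/√(1 − 0.5537²) = 1.201
The interval measured at mission control is the dilated one; the clock aboard the spacecraft measures the proper time τ = Δt/γ = 26.35/1.201 years.

τ = 21.9 years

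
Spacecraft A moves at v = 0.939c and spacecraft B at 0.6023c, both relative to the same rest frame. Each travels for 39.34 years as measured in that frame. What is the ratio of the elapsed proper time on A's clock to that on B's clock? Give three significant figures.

τ_A/τ_B = 0.431

A: γ = 1/√(1 − 0.939²) = 1/√0.1183 = 2.908. B: γ = 1/√(1 − 0.6023²) = 1/√0.6372 = 1.253.
τ_A/τ_B = γ_B/γ_A = 1.253/2.908 = 0.4308, so τ_A/τ_B = 0.4308.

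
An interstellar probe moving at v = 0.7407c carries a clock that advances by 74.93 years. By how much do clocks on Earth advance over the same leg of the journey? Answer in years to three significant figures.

γ = 1/√(1 − 0.7407²) = 1/√0.4514 = 1.488
The interval measured aboard the probe is the proper time (both events occur at the same place in that frame); the lab-frame interval is Δt = γτ = 1.488 × 74.93 years.

Δt = 112 years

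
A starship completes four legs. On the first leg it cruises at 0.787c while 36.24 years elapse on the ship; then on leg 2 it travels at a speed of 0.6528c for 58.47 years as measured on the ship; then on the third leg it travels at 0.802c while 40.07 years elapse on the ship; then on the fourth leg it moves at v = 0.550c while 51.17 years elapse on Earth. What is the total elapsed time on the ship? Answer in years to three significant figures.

Leg 1: 36.24 years is already measured on the ship.
Leg 2: 58.47 years is already measured on the ship.
Leg 3: 40.07 years is already measured on the ship.
Leg 4: γ = 1/√(1 − 0.550²) = 1/√0.6975 = 1.197; τ_4 = 51.17/1.197 = 42.74 years.
Total: 36.24 + 58.47 + 40.07 + 42.74 years.

τ = 178 years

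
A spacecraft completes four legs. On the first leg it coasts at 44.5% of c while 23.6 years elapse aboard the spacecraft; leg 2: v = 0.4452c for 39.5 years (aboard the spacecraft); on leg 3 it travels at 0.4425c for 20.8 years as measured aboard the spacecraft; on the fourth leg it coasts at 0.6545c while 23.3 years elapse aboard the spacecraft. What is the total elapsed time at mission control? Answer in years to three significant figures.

Δt = 124 years

Leg 1: β = 0.445; γ = 1/√(1 − 0.445²) = 1/√0.8020 = 1.117; Δt_1 = 1.117 × 23.6 = 26.35 years.
Leg 2: γ = 1/√(1 − 0.4452²) = 1/√0.8018 = 1.117; Δt_2 = 1.117 × 39.5 = 44.11 years.
Leg 3: γ = 1/√(1 − 0.4425²) = 1/√0.8042 = 1.115; Δt_3 = 1.115 × 20.8 = 23.19 years.
Leg 4: γ = 1/√(1 − 0.6545²) = 1/√0.5716 = 1.323; Δt_4 = 1.323 × 23.3 = 30.82 years.
Total: 26.35 + 44.11 + 23.19 + 30.82 years.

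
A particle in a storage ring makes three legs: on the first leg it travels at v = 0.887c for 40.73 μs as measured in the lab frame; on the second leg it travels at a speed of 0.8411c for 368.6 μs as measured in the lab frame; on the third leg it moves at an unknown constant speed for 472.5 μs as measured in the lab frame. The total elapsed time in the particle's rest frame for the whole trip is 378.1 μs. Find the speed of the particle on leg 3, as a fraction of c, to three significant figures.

β = 0.941

Leg 1: γ = 1/√(1 − 0.887²) = 1/√0.2132 = 2.166; τ_1 = 40.73/2.166 = 18.81 μs.
Leg 2: γ = 1/√(1 − 0.8411²) = 1/√0.2926 = 1.849; τ_2 = 368.6/1.849 = 199.4 μs.
Leg 3: speed unknown; τ_3 = 472.5/γ_3.
Total proper time: 18.81 + 199.4 + τ_3 = 378.1, so τ_3 = 378.1 − 218.2 = 159.9 μs.
γ_3 = 472.5/159.9 = 2.955; β = √(1 − 1/γ²) = √0.8854.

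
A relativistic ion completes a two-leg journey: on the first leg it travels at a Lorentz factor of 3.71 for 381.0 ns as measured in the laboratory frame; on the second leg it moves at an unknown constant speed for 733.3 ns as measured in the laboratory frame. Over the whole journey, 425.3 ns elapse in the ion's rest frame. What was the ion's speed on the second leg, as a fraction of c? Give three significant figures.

Leg 1: γ = 3.71; τ_1 = 381.0/3.710 = 102.7 ns.
Leg 2: speed unknown; τ_2 = 733.3/γ_2.
Total proper time: 102.7 + τ_2 = 425.3, so τ_2 = 425.3 − 102.7 = 322.6 ns.
γ_2 = 733.3/322.6 = 2.273; β = √(1 − 1/γ²) = √0.8065.

β = 0.898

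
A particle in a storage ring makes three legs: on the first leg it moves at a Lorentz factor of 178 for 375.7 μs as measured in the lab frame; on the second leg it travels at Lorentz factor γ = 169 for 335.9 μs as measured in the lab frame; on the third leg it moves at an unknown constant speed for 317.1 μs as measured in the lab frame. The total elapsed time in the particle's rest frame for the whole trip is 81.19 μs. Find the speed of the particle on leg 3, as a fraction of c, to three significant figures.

β = 0.970

Leg 1: γ = 178; τ_1 = 375.7/178.0 = 2.111 μs.
Leg 2: γ = 169; τ_2 = 335.9/169.0 = 1.988 μs.
Leg 3: speed unknown; τ_3 = 317.1/γ_3.
Total proper time: 2.111 + 1.988 + τ_3 = 81.19, so τ_3 = 81.19 − 4.098 = 77.09 μs.
γ_3 = 317.1/77.09 = 4.113; β = √(1 − 1/γ²) = √0.9409.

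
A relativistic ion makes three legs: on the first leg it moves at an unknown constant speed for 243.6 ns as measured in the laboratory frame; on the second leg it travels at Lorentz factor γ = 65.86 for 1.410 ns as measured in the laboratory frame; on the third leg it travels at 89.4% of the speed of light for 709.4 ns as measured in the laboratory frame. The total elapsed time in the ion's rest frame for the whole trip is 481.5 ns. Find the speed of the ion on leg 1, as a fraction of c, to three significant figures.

β = 0.741

Leg 1: speed unknown; τ_1 = 243.6/γ_1.
Leg 2: γ = 65.86; τ_2 = 1.410/65.86 = 0.02141 ns.
Leg 3: β = 0.894; γ = 1/√(1 − 0.894²) = 1/√0.2008 = 2.232; τ_3 = 709.4/2.232 = 317.9 ns.
Total proper time: τ_1 + 0.02141 + 317.9 = 481.5, so τ_1 = 481.5 − 317.9 = 163.6 ns.
γ_1 = 243.6/163.6 = 1.489; β = √(1 − 1/γ²) = √0.5489.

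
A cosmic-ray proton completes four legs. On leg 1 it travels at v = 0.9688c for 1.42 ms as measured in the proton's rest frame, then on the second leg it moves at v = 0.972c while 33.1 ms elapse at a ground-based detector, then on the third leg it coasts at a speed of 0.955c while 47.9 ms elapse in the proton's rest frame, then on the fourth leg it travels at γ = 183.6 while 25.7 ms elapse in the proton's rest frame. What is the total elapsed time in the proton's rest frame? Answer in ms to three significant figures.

τ = 82.8 ms

Leg 1: 1.42 ms is already measured in the proton's rest frame.
Leg 2: γ = 1/√(1 − 0.972²) = 1/√0.05522 = 4.256; τ_2 = 33.1/4.256 = 7.778 ms.
Leg 3: 47.9 ms is already measured in the proton's rest frame.
Leg 4: 25.7 ms is already measured in the proton's rest frame.
Total: 1.420 + 7.778 + 47.90 + 25.70 ms.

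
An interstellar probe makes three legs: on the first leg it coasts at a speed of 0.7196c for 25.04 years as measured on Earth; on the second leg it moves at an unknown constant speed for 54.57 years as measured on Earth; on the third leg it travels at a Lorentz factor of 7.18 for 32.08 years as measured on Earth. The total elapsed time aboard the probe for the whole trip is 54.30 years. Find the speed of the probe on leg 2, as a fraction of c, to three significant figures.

Leg 1: γ = 1/√(1 − 0.7196²) = 1/√0.4822 = 1.440; τ_1 = 25.04/1.440 = 17.39 years.
Leg 2: speed unknown; τ_2 = 54.57/γ_2.
Leg 3: γ = 7.18; τ_3 = 32.08/7.180 = 4.468 years.
Total proper time: 17.39 + τ_2 + 4.468 = 54.30, so τ_2 = 54.30 − 21.86 = 32.44 years.
γ_2 = 54.57/32.44 = 1.682; β = √(1 − 1/γ²) = √0.6465.

β = 0.804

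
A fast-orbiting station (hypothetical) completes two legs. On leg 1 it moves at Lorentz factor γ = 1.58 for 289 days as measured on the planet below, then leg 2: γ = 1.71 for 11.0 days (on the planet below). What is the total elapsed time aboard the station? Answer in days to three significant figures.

Leg 1: γ = 1.58; τ_1 = 289/1.580 = 182.9 days.
Leg 2: γ = 1.71; τ_2 = 11.0/1.710 = 6.433 days.
Total: 182.9 + 6.433 days.

τ = 189 days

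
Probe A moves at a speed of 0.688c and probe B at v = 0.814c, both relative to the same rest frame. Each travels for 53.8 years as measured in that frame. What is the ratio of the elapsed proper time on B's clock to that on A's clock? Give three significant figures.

A: γ = 1/√(1 − 0.688²) = 1/√0.5267 = 1.378. B: γ = 1/√(1 − 0.814²) = 1/√0.3374 = 1.722.
τ_A/τ_B = γ_B/γ_A = 1.722/1.378 = 1.249, so τ_B/τ_A = 0.8004.

τ_B/τ_A = 0.800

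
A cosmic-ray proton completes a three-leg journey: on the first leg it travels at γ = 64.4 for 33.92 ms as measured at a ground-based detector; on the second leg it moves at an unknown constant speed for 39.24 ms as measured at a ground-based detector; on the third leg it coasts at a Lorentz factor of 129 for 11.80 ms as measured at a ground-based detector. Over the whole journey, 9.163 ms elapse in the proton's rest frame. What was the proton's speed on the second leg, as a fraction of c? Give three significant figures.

Leg 1: γ = 64.4; τ_1 = 33.92/64.40 = 0.5267 ms.
Leg 2: speed unknown; τ_2 = 39.24/γ_2.
Leg 3: γ = 129; τ_3 = 11.80/129.0 = 0.09147 ms.
Total proper time: 0.5267 + τ_2 + 0.09147 = 9.163, so τ_2 = 9.163 − 0.6182 = 8.545 ms.
γ_2 = 39.24/8.545 = 4.592; β = √(1 − 1/γ²) = √0.9526.

β = 0.976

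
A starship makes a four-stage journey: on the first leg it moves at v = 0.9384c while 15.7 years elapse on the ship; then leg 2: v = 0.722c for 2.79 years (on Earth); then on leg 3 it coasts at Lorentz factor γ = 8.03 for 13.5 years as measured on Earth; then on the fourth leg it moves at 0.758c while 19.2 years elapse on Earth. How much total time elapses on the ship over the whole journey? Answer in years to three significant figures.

τ = 31.8 years

Leg 1: 15.7 years is already measured on the ship.
Leg 2: γ = 1/√(1 − 0.722²) = 1/√0.4787 = 1.445; τ_2 = 2.79/1.445 = 1.930 years.
Leg 3: γ = 8.03; τ_3 = 13.5/8.030 = 1.681 years.
Leg 4: γ = 1/√(1 − 0.758²) = 1/√0.4254 = 1.533; τ_4 = 19.2/1.533 = 12.52 years.
Total: 15.70 + 1.930 + 1.681 + 12.52 years.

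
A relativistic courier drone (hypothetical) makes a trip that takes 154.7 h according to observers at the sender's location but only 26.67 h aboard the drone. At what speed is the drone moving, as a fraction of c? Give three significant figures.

The proper time is measured aboard the drone (both events occur at the drone's location); Δt is measured at the sender's location. γ = Δt/τ = 154.7/26.67 = 5.801.
β = √(1 − 1/γ²) = √(1 − 0.02972) = √0.9703

β = 0.985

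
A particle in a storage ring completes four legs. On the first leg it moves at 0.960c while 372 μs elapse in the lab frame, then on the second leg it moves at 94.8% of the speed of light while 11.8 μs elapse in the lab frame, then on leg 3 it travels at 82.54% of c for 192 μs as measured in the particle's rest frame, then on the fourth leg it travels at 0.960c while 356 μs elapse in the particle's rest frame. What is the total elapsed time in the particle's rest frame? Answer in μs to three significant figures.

Leg 1: γ = 1/√(1 − 0.960²) = 25/7 ≈ 3.571; τ_1 = 372/3.571 = 104.2 μs.
Leg 2: β = 0.948; γ = 1/√(1 − 0.948²) = 1/√0.1013 = 3.142; τ_2 = 11.8/3.142 = 3.756 μs.
Leg 3: 192 μs is already measured in the particle's rest frame.
Leg 4: 356 μs is already measured in the particle's rest frame.
Total: 104.2 + 3.756 + 192.0 + 356.0 μs.

τ = 656 μs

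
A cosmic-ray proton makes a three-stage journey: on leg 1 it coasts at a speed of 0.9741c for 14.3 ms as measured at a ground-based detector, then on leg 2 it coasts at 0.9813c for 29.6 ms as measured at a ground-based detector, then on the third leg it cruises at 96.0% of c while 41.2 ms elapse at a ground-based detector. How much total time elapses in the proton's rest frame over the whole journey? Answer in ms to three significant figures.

τ = 20.5 ms

Leg 1: γ = 1/√(1 − 0.9741²) = 1/√0.05113 = 4.422; τ_1 = 14.3/4.422 = 3.233 ms.
Leg 2: γ = 1/√(1 − 0.9813²) = 1/√0.03705 = 5.195; τ_2 = 29.6/5.195 = 5.698 ms.
Leg 3: β = 0.960; γ = 1/√(1 − 0.960²) = 1/√0.07840 = 3.571; τ_3 = 41.2/3.571 = 11.54 ms.
Total: 3.233 + 5.698 + 11.54 ms.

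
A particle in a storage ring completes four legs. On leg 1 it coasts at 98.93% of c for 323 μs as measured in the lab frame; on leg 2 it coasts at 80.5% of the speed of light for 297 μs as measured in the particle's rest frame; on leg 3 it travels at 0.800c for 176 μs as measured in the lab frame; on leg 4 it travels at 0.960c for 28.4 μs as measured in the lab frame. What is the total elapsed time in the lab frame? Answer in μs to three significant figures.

Leg 1: 323 μs is already measured in the lab frame.
Leg 2: β = 0.805; γ = 1/√(1 − 0.805²) = 1/√0.3520 = 1.686; Δt_2 = 1.686 × 297 = 500.6 μs.
Leg 3: 176 μs is already measured in the lab frame.
Leg 4: 28.4 μs is already measured in the lab frame.
Total: 323.0 + 500.6 + 176.0 + 28.40 μs.

Δt = 1030 μs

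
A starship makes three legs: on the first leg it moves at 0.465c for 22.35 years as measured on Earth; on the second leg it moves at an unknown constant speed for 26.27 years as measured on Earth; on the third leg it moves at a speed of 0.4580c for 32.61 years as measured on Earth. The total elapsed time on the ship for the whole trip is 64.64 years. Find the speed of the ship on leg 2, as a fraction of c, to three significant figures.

β = 0.797

Leg 1: γ = 1/√(1 − 0.465²) = 1/√0.7838 = 1.130; τ_1 = 22.35/1.130 = 19.79 years.
Leg 2: speed unknown; τ_2 = 26.27/γ_2.
Leg 3: γ = 1/√(1 − 0.4580²) = 1/√0.7902 = 1.125; τ_3 = 32.61/1.125 = 28.99 years.
Total proper time: 19.79 + τ_2 + 28.99 = 64.64, so τ_2 = 64.64 − 48.78 = 15.86 years.
γ_2 = 26.27/15.86 = 1.656; β = √(1 − 1/γ²) = √0.6353.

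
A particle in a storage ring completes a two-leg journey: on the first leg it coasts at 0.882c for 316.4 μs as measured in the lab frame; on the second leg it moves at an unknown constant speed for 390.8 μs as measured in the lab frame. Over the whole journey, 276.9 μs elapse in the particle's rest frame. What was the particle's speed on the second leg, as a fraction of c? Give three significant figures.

β = 0.945

Leg 1: γ = 1/√(1 − 0.882²) = 1/√0.2221 = 2.122; τ_1 = 316.4/2.122 = 149.1 μs.
Leg 2: speed unknown; τ_2 = 390.8/γ_2.
Total proper time: 149.1 + τ_2 = 276.9, so τ_2 = 276.9 − 149.1 = 127.8 μs.
γ_2 = 390.8/127.8 = 3.058; β = √(1 − 1/γ²) = √0.8931.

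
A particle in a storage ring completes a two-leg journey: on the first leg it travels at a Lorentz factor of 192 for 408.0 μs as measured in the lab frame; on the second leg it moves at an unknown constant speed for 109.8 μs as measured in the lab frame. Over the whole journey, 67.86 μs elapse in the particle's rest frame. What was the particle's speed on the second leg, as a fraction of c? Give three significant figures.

β = 0.801

Leg 1: γ = 192; τ_1 = 408.0/192.0 = 2.125 μs.
Leg 2: speed unknown; τ_2 = 109.8/γ_2.
Total proper time: 2.125 + τ_2 = 67.86, so τ_2 = 67.86 − 2.125 = 65.73 μs.
γ_2 = 109.8/65.73 = 1.670; β = √(1 − 1/γ²) = √0.6416.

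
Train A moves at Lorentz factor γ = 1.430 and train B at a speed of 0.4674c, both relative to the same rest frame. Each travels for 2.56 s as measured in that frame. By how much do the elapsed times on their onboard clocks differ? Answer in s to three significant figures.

A: γ = 1.430; τ_A = 2.56/1.430 = 1.790 s.
B: γ = 1/√(1 − 0.4674²) = 1/√0.7815 = 1.131; τ_B = 2.56/1.131 = 2.263 s.

|τ_A − τ_B| = 0.473 s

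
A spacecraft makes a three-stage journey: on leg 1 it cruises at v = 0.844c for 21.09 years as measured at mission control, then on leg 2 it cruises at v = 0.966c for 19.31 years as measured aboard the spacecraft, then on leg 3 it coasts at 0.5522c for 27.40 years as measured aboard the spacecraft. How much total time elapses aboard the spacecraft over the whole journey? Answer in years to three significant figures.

Leg 1: γ = 1/√(1 − 0.844²) = 1/√0.2877 = 1.864; τ_1 = 21.09/1.864 = 11.31 years.
Leg 2: 19.31 years is already measured aboard the spacecraft.
Leg 3: 27.40 years is already measured aboard the spacecraft.
Total: 11.31 + 19.31 + 27.40 years.

τ = 58.0 years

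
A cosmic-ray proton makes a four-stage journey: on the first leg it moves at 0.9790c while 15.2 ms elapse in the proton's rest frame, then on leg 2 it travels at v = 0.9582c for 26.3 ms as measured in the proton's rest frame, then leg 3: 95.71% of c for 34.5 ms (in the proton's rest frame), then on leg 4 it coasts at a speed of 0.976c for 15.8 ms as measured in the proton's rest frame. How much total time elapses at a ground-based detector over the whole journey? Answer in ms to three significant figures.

Δt = 358 ms

Leg 1: γ = 1/√(1 − 0.9790²) = 1/√0.04156 = 4.905; Δt_1 = 4.905 × 15.2 = 74.56 ms.
Leg 2: γ = 1/√(1 − 0.9582²) = 1/√0.08185 = 3.495; Δt_2 = 3.495 × 26.3 = 91.93 ms.
Leg 3: β = 0.9571; γ = 1/√(1 − 0.9571²) = 1/√0.08396 = 3.451; Δt_3 = 3.451 × 34.5 = 119.1 ms.
Leg 4: γ = 1/√(1 − 0.976²) = 1/√0.04742 = 4.592; Δt_4 = 4.592 × 15.8 = 72.55 ms.
Total: 74.56 + 91.93 + 119.1 + 72.55 ms.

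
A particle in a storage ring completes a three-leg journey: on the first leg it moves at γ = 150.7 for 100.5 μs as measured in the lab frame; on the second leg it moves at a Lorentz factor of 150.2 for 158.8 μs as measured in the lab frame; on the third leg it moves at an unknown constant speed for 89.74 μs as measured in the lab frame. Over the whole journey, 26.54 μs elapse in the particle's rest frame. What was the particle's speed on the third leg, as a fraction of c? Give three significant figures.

β = 0.961

Leg 1: γ = 150.7; τ_1 = 100.5/150.7 = 0.6669 μs.
Leg 2: γ = 150.2; τ_2 = 158.8/150.2 = 1.057 μs.
Leg 3: speed unknown; τ_3 = 89.74/γ_3.
Total proper time: 0.6669 + 1.057 + τ_3 = 26.54, so τ_3 = 26.54 − 1.724 = 24.82 μs.
γ_3 = 89.74/24.82 = 3.616; β = √(1 − 1/γ²) = √0.9235.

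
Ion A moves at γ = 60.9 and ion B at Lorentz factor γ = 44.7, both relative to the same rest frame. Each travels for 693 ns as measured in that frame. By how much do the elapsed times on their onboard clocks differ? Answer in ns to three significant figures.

|τ_A − τ_B| = 4.12 ns

A: γ = 60.9; τ_A = 693/60.90 = 11.38 ns.
B: γ = 44.7; τ_B = 693/44.70 = 15.50 ns.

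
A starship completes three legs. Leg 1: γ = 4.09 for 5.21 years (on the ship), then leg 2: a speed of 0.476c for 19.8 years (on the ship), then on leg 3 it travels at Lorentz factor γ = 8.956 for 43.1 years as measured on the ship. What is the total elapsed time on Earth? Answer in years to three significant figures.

Δt = 430 years

Leg 1: γ = 4.09; Δt_1 = 4.090 × 5.21 = 21.31 years.
Leg 2: γ = 1/√(1 − 0.476²) = 1/√0.7734 = 1.137; Δt_2 = 1.137 × 19.8 = 22.51 years.
Leg 3: γ = 8.956; Δt_3 = 8.956 × 43.1 = 386.0 years.
Total: 21.31 + 22.51 + 386.0 years.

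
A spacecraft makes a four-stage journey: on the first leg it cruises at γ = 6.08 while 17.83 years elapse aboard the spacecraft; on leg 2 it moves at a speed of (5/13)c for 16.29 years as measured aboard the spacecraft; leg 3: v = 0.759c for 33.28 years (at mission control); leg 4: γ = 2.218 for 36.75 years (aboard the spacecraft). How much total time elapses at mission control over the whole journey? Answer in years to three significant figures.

Δt = 241 years

Leg 1: γ = 6.08; Δt_1 = 6.080 × 17.83 = 108.4 years.
Leg 2: γ = 1/√(1 − (5/13)²) = 13/12 ≈ 1.083; Δt_2 = 1.083 × 16.29 = 17.65 years.
Leg 3: 33.28 years is already measured at mission control.
Leg 4: γ = 2.218; Δt_4 = 2.218 × 36.75 = 81.51 years.
Total: 108.4 + 17.65 + 33.28 + 81.51 years.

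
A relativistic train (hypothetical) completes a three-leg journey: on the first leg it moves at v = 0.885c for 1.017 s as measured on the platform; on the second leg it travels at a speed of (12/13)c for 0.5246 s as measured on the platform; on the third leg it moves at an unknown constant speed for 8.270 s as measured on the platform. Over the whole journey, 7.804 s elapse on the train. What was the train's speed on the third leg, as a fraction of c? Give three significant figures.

Leg 1: γ = 1/√(1 − 0.885²) = 1/√0.2168 = 2.148; τ_1 = 1.017/2.148 = 0.4735 s.
Leg 2: γ = 1/√(1 − (12/13)²) = 13/5 = 2.600; τ_2 = 0.5246/2.600 = 0.2018 s.
Leg 3: speed unknown; τ_3 = 8.270/γ_3.
Total proper time: 0.4735 + 0.2018 + τ_3 = 7.804, so τ_3 = 7.804 − 0.6753 = 7.129 s.
γ_3 = 8.270/7.129 = 1.160; β = √(1 − 1/γ²) = √0.2570.

β = 0.507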